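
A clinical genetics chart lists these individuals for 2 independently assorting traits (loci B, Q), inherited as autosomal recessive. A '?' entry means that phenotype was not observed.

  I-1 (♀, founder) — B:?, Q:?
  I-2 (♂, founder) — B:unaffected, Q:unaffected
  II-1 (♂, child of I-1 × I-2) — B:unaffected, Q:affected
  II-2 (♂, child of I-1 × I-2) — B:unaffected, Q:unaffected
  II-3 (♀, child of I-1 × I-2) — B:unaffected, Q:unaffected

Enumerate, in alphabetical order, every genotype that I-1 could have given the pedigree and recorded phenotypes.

I-1 ∈ {BB Qq, BB qq, Bb Qq, Bb qq, bb Qq, bb qq}

B/I-1 ? ·: BB|Bb|bb
B/I-2 un ·: BB|Bb
B/II-1 un I-1×I-2: BB|Bb
B/II-2 un I-1×I-2: BB|Bb
B/II-3 un I-1×I-2: BB|Bb
⇒ B over [I-1,I-2,II-1,II-2,II-3]: 27 consistent
Q/I-1 ? ·: Qq|qq
Q/I-2 un ·: Qq
Q/II-1 aff I-1×I-2: qq
Q/II-2 un I-1×I-2: QQ|Qq
Q/II-3 un I-1×I-2: QQ|Qq
⇒ Q over [I-1,I-2,II-1,II-2,II-3]: 5 consistent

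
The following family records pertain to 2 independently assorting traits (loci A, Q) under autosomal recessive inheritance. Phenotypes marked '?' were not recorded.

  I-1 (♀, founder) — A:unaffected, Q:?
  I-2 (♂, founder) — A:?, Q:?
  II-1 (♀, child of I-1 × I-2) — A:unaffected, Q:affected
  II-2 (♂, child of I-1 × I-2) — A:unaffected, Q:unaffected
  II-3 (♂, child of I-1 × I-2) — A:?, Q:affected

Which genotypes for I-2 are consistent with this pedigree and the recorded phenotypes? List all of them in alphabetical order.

I-2 ∈ {AA Qq, AA qq, Aa Qq, Aa qq, aa Qq, aa qq}

A/I-1 un ·: AA|Aa
A/I-2 ? ·: AA|Aa|aa
A/II-1 un I-1×I-2: AA|Aa
A/II-2 un I-1×I-2: AA|Aa
A/II-3 ? I-1×I-2: AA|Aa|aa
⇒ A over [I-1,I-2,II-1,II-2,II-3]: 32 consistent
Q/I-1 ? ·: Qq|qq
Q/I-2 ? ·: Qq|qq
Q/II-1 aff I-1×I-2: qq
Q/II-2 un I-1×I-2: QQ|Qq
Q/II-3 aff I-1×I-2: qq
⇒ Q over [I-1,I-2,II-1,II-2,II-3]: 4 consistent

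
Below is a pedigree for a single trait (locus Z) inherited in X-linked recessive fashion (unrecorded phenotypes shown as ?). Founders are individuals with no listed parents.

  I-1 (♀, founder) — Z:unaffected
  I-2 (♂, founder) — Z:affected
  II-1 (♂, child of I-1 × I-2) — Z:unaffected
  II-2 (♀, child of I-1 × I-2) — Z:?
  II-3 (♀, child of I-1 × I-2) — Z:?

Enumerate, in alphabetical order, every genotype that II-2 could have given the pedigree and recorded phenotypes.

Z/I-1 un ·: X^ZX^Z|X^ZX^z
Z/I-2 aff ·: X^zY
Z/II-1 un I-1×I-2: X^ZY
Z/II-2 ? I-1×I-2: X^ZX^z|X^zX^z
Z/II-3 ? I-1×I-2: X^ZX^z|X^zX^z
⇒ Z over [I-1,I-2,II-1,II-2,II-3]: 5 consistent

II-2 ∈ {X^ZX^z, X^zX^z}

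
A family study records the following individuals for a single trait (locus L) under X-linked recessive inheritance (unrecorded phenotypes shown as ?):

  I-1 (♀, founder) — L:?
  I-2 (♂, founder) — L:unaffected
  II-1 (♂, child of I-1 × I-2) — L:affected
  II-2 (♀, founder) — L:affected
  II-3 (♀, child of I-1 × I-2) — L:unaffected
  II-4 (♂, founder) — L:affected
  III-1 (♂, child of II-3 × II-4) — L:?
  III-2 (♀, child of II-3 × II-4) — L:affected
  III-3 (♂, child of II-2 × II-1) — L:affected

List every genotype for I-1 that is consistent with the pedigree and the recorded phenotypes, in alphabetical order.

L/I-1 ? ·: X^LX^l|X^lX^l
L/I-2 un ·: X^LY
L/II-1 aff I-1×I-2: X^lY
L/II-2 aff ·: X^lX^l
L/II-3 un I-1×I-2: X^LX^l
L/II-4 aff ·: X^lY
L/III-1 ? II-3×II-4: X^LY|X^lY
L/III-2 aff II-3×II-4: X^lX^l
L/III-3 aff II-2×II-1: X^lY
⇒ L over [I-1,I-2,II-1,II-2,II-3,II-4,III-1,III-2,III-3]: 4 consistent

I-1 ∈ {X^LX^l, X^lX^l}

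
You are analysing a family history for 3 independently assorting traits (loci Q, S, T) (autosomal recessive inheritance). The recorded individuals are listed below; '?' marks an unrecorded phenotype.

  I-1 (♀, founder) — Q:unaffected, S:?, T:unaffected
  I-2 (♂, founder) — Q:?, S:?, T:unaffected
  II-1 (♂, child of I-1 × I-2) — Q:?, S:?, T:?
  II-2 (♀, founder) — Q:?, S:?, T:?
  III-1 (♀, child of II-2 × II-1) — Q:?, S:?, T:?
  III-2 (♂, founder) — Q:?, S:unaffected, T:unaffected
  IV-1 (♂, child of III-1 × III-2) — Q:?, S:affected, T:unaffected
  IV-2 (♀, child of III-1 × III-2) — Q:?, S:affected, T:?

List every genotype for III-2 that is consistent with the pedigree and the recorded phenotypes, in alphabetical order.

Q/I-1 un ·: QQ|Qq
Q/I-2 ? ·: QQ|Qq|qq
Q/II-1 ? I-1×I-2: QQ|Qq|qq
Q/II-2 ? ·: QQ|Qq|qq
Q/III-1 ? II-2×II-1: QQ|Qq|qq
Q/III-2 ? ·: QQ|Qq|qq
Q/IV-1 ? III-1×III-2: QQ|Qq|qq
Q/IV-2 ? III-1×III-2: QQ|Qq|qq
⇒ Q over [I-1,I-2,II-1,II-2,III-1,III-2,IV-1,IV-2]: 651 consistent
S/I-1 ? ·: SS|Ss|ss
S/I-2 ? ·: SS|Ss|ss
S/II-1 ? I-1×I-2: SS|Ss|ss
S/II-2 ? ·: SS|Ss|ss
S/III-1 ? II-2×II-1: Ss|ss
S/III-2 un ·: Ss
S/IV-1 aff III-1×III-2: ss
S/IV-2 aff III-1×III-2: ss
⇒ S over [I-1,I-2,II-1,II-2,III-1,III-2,IV-1,IV-2]: 59 consistent
T/I-1 un ·: TT|Tt
T/I-2 un ·: TT|Tt
T/II-1 ? I-1×I-2: TT|Tt|tt
T/II-2 ? ·: TT|Tt|tt
T/III-1 ? II-2×II-1: TT|Tt|tt
T/III-2 un ·: TT|Tt
T/IV-1 un III-1×III-2: TT|Tt
T/IV-2 ? III-1×III-2: TT|Tt|tt
⇒ T over [I-1,I-2,II-1,II-2,III-1,III-2,IV-1,IV-2]: 284 consistent

III-2 ∈ {QQ Ss TT, QQ Ss Tt, Qq Ss TT, Qq Ss Tt, qq Ss TT, qq Ss Tt}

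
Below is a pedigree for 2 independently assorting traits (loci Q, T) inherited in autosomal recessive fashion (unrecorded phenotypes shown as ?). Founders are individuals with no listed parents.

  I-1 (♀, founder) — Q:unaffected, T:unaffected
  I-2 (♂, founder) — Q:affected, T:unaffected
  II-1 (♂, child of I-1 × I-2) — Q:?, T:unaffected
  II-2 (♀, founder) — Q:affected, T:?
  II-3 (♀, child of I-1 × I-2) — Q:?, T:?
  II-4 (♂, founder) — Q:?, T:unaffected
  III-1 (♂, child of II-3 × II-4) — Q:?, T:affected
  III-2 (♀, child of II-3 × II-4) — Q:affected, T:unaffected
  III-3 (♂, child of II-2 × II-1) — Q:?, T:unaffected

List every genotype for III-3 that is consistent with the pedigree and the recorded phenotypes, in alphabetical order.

Q/I-1 un ·: QQ|Qq
Q/I-2 aff ·: qq
Q/II-1 ? I-1×I-2: Qq|qq
Q/II-2 aff ·: qq
Q/II-3 ? I-1×I-2: Qq|qq
Q/II-4 ? ·: Qq|qq
Q/III-1 ? II-3×II-4: QQ|Qq|qq
Q/III-2 aff II-3×II-4: qq
Q/III-3 ? II-2×II-1: Qq|qq
⇒ Q over [I-1,I-2,II-1,II-2,II-3,II-4,III-1,III-2,III-3]: 34 consistent
T/I-1 un ·: TT|Tt
T/I-2 un ·: TT|Tt
T/II-1 un I-1×I-2: TT|Tt
T/II-2 ? ·: TT|Tt|tt
T/II-3 ? I-1×I-2: Tt|tt
T/II-4 un ·: Tt
T/III-1 aff II-3×II-4: tt
T/III-2 un II-3×II-4: TT|Tt
T/III-3 un II-2×II-1: TT|Tt
⇒ T over [I-1,I-2,II-1,II-2,II-3,II-4,III-1,III-2,III-3]: 63 consistent

III-3 ∈ {Qq TT, Qq Tt, qq TT, qq Tt}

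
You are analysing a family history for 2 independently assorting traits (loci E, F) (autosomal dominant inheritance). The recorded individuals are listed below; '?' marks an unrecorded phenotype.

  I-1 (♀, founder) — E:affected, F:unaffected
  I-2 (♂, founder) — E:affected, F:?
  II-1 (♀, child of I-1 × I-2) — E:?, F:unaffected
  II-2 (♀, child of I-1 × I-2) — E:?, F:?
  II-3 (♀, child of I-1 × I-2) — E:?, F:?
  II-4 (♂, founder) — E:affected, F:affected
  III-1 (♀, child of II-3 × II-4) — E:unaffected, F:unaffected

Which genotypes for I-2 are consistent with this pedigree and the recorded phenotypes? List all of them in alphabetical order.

I-2 ∈ {EE Ff, EE ff, Ee Ff, Ee ff}

E/I-1 aff ·: Ee|EE
E/I-2 aff ·: Ee|EE
E/II-1 ? I-1×I-2: ee|Ee|EE
E/II-2 ? I-1×I-2: ee|Ee|EE
E/II-3 ? I-1×I-2: ee|Ee
E/II-4 aff ·: Ee
E/III-1 un II-3×II-4: ee
⇒ E over [I-1,I-2,II-1,II-2,II-3,II-4,III-1]: 26 consistent
F/I-1 un ·: ff
F/I-2 ? ·: ff|Ff
F/II-1 un I-1×I-2: ff
F/II-2 ? I-1×I-2: ff|Ff
F/II-3 ? I-1×I-2: ff|Ff
F/II-4 aff ·: Ff
F/III-1 un II-3×II-4: ff
⇒ F over [I-1,I-2,II-1,II-2,II-3,II-4,III-1]: 5 consistent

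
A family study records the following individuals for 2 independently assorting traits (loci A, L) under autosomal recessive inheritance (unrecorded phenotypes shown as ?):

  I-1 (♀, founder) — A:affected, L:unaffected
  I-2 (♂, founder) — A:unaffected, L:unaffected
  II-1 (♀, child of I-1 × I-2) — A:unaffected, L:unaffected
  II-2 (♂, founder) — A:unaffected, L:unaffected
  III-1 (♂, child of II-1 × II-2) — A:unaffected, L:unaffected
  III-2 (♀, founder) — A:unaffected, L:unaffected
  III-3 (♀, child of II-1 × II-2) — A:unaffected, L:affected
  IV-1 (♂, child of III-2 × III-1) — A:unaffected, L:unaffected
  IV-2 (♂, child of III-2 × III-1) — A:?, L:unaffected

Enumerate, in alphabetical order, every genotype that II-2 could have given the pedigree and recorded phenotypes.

A/I-1 aff ·: aa
A/I-2 un ·: AA|Aa
A/II-1 un I-1×I-2: Aa
A/II-2 un ·: AA|Aa
A/III-1 un II-1×II-2: AA|Aa
A/III-2 un ·: AA|Aa
A/III-3 un II-1×II-2: AA|Aa
A/IV-1 un III-2×III-1: AA|Aa
A/IV-2 ? III-2×III-1: AA|Aa|aa
⇒ A over [I-1,I-2,II-1,II-2,III-1,III-2,III-3,IV-1,IV-2]: 120 consistent
L/I-1 un ·: LL|Ll
L/I-2 un ·: LL|Ll
L/II-1 un I-1×I-2: Ll
L/II-2 un ·: Ll
L/III-1 un II-1×II-2: LL|Ll
L/III-2 un ·: LL|Ll
L/III-3 aff II-1×II-2: ll
L/IV-1 un III-2×III-1: LL|Ll
L/IV-2 un III-2×III-1: LL|Ll
⇒ L over [I-1,I-2,II-1,II-2,III-1,III-2,III-3,IV-1,IV-2]: 39 consistent

II-2 ∈ {AA Ll, Aa Ll}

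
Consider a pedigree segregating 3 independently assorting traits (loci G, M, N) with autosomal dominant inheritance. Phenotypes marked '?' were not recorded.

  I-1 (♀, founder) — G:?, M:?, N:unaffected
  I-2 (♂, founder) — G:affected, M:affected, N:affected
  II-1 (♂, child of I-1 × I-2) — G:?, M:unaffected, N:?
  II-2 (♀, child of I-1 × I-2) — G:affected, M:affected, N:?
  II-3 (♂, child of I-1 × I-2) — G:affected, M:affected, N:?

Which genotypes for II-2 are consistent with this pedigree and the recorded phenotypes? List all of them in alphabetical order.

G/I-1 ? ·: gg|Gg|GG
G/I-2 aff ·: Gg|GG
G/II-1 ? I-1×I-2: gg|Gg|GG
G/II-2 aff I-1×I-2: Gg|GG
G/II-3 aff I-1×I-2: Gg|GG
⇒ G over [I-1,I-2,II-1,II-2,II-3]: 32 consistent
M/I-1 ? ·: mm|Mm
M/I-2 aff ·: Mm
M/II-1 un I-1×I-2: mm
M/II-2 aff I-1×I-2: Mm|MM
M/II-3 aff I-1×I-2: Mm|MM
⇒ M over [I-1,I-2,II-1,II-2,II-3]: 5 consistent
N/I-1 un ·: nn
N/I-2 aff ·: Nn|NN
N/II-1 ? I-1×I-2: nn|Nn
N/II-2 ? I-1×I-2: nn|Nn
N/II-3 ? I-1×I-2: nn|Nn
⇒ N over [I-1,I-2,II-1,II-2,II-3]: 9 consistent

II-2 ∈ {GG MM Nn, GG MM nn, GG Mm Nn, GG Mm nn, Gg MM Nn, Gg MM nn, Gg Mm Nn, Gg Mm nn}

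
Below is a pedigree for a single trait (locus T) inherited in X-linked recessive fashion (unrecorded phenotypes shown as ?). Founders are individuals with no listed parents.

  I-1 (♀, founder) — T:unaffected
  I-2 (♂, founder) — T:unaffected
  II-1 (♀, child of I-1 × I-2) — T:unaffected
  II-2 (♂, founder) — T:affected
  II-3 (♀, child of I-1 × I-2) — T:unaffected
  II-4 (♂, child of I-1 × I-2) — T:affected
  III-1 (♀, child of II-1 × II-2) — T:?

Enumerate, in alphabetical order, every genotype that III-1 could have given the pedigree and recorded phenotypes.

III-1 ∈ {X^TX^t, X^tX^t}

T/I-1 un ·: X^TX^t
T/I-2 un ·: X^TY
T/II-1 un I-1×I-2: X^TX^T|X^TX^t
T/II-2 aff ·: X^tY
T/II-3 un I-1×I-2: X^TX^T|X^TX^t
T/II-4 aff I-1×I-2: X^tY
T/III-1 ? II-1×II-2: X^TX^t|X^tX^t
⇒ T over [I-1,I-2,II-1,II-2,II-3,II-4,III-1]: 6 consistent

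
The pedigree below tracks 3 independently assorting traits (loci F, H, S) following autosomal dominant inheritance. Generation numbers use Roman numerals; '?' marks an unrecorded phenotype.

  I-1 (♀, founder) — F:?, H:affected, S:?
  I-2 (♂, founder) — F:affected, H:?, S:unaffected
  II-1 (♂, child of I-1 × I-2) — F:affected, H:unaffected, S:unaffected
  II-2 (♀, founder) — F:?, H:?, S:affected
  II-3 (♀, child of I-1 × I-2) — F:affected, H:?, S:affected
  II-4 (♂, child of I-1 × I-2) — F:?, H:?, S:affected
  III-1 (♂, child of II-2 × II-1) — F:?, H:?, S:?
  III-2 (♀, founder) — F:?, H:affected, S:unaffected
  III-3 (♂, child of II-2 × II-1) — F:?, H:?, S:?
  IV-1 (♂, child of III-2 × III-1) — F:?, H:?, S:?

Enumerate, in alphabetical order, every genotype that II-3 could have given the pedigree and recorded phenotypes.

F/I-1 ? ·: ff|Ff|FF
F/I-2 aff ·: Ff|FF
F/II-1 aff I-1×I-2: Ff|FF
F/II-2 ? ·: ff|Ff|FF
F/II-3 aff I-1×I-2: Ff|FF
F/II-4 ? I-1×I-2: ff|Ff|FF
F/III-1 ? II-2×II-1: ff|Ff|FF
F/III-2 ? ·: ff|Ff|FF
F/III-3 ? II-2×II-1: ff|Ff|FF
F/IV-1 ? III-2×III-1: ff|Ff|FF
⇒ F over [I-1,I-2,II-1,II-2,II-3,II-4,III-1,III-2,III-3,IV-1]: 2008 consistent
H/I-1 aff ·: Hh
H/I-2 ? ·: hh|Hh
H/II-1 un I-1×I-2: hh
H/II-2 ? ·: hh|Hh|HH
H/II-3 ? I-1×I-2: hh|Hh|HH
H/II-4 ? I-1×I-2: hh|Hh|HH
H/III-1 ? II-2×II-1: hh|Hh
H/III-2 aff ·: Hh|HH
H/III-3 ? II-2×II-1: hh|Hh
H/IV-1 ? III-2×III-1: hh|Hh|HH
⇒ H over [I-1,I-2,II-1,II-2,II-3,II-4,III-1,III-2,III-3,IV-1]: 312 consistent
S/I-1 ? ·: Ss
S/I-2 un ·: ss
S/II-1 un I-1×I-2: ss
S/II-2 aff ·: Ss|SS
S/II-3 aff I-1×I-2: Ss
S/II-4 aff I-1×I-2: Ss
S/III-1 ? II-2×II-1: ss|Ss
S/III-2 un ·: ss
S/III-3 ? II-2×II-1: ss|Ss
S/IV-1 ? III-2×III-1: ss|Ss
⇒ S over [I-1,I-2,II-1,II-2,II-3,II-4,III-1,III-2,III-3,IV-1]: 8 consistent

II-3 ∈ {FF HH Ss, FF Hh Ss, FF hh Ss, Ff HH Ss, Ff Hh Ss, Ff hh Ss}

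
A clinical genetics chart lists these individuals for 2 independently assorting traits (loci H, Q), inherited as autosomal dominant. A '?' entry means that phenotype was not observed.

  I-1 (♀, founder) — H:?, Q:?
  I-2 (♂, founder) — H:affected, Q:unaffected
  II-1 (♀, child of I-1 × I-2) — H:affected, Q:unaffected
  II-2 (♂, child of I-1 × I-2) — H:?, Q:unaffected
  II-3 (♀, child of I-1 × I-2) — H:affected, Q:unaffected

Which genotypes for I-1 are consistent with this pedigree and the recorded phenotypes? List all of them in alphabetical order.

I-1 ∈ {HH Qq, HH qq, Hh Qq, Hh qq, hh Qq, hh qq}

H/I-1 ? ·: hh|Hh|HH
H/I-2 aff ·: Hh|HH
H/II-1 aff I-1×I-2: Hh|HH
H/II-2 ? I-1×I-2: hh|Hh|HH
H/II-3 aff I-1×I-2: Hh|HH
⇒ H over [I-1,I-2,II-1,II-2,II-3]: 32 consistent
Q/I-1 ? ·: qq|Qq
Q/I-2 un ·: qq
Q/II-1 un I-1×I-2: qq
Q/II-2 un I-1×I-2: qq
Q/II-3 un I-1×I-2: qq
⇒ Q over [I-1,I-2,II-1,II-2,II-3]: 2 consistent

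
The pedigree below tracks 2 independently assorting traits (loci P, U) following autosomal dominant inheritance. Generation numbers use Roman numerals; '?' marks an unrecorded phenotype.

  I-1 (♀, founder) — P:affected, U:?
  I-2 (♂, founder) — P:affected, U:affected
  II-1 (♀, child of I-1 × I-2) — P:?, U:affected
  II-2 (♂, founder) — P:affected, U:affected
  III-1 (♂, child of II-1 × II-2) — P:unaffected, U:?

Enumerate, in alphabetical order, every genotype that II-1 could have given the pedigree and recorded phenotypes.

II-1 ∈ {Pp UU, Pp Uu, pp UU, pp Uu}

P/I-1 aff ·: Pp|PP
P/I-2 aff ·: Pp|PP
P/II-1 ? I-1×I-2: pp|Pp
P/II-2 aff ·: Pp
P/III-1 un II-1×II-2: pp
⇒ P over [I-1,I-2,II-1,II-2,III-1]: 4 consistent
U/I-1 ? ·: uu|Uu|UU
U/I-2 aff ·: Uu|UU
U/II-1 aff I-1×I-2: Uu|UU
U/II-2 aff ·: Uu|UU
U/III-1 ? II-1×II-2: uu|Uu|UU
⇒ U over [I-1,I-2,II-1,II-2,III-1]: 37 consistent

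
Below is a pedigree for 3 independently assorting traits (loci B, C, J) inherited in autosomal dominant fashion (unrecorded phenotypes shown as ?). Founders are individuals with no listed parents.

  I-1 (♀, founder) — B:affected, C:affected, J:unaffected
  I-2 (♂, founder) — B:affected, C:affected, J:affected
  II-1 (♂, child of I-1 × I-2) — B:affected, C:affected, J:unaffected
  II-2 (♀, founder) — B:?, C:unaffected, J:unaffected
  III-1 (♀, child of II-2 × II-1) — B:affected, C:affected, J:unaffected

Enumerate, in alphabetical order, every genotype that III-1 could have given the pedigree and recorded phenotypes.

B/I-1 aff ·: Bb|BB
B/I-2 aff ·: Bb|BB
B/II-1 aff I-1×I-2: Bb|BB
B/II-2 ? ·: bb|Bb|BB
B/III-1 aff II-2×II-1: Bb|BB
⇒ B over [I-1,I-2,II-1,II-2,III-1]: 31 consistent
C/I-1 aff ·: Cc|CC
C/I-2 aff ·: Cc|CC
C/II-1 aff I-1×I-2: Cc|CC
C/II-2 un ·: cc
C/III-1 aff II-2×II-1: Cc
⇒ C over [I-1,I-2,II-1,II-2,III-1]: 7 consistent
J/I-1 un ·: jj
J/I-2 aff ·: Jj
J/II-1 un I-1×I-2: jj
J/II-2 un ·: jj
J/III-1 un II-2×II-1: jj
⇒ J over [I-1,I-2,II-1,II-2,III-1]: 1 consistent

III-1 ∈ {BB Cc jj, Bb Cc jj}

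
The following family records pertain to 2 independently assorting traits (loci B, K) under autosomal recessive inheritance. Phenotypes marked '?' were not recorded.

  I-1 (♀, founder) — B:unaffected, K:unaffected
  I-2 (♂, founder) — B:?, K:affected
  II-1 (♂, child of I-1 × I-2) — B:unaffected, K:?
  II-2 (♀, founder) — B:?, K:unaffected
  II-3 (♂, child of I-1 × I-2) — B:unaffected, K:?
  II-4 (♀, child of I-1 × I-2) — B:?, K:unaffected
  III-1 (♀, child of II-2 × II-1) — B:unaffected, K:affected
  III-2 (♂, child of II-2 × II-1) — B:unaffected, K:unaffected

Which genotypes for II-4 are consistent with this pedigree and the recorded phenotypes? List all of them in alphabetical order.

II-4 ∈ {BB Kk, Bb Kk, bb Kk}

B/I-1 un ·: BB|Bb
B/I-2 ? ·: BB|Bb|bb
B/II-1 un I-1×I-2: BB|Bb
B/II-2 ? ·: BB|Bb|bb
B/II-3 un I-1×I-2: BB|Bb
B/II-4 ? I-1×I-2: BB|Bb|bb
B/III-1 un II-2×II-1: BB|Bb
B/III-2 un II-2×II-1: BB|Bb
⇒ B over [I-1,I-2,II-1,II-2,II-3,II-4,III-1,III-2]: 243 consistent
K/I-1 un ·: KK|Kk
K/I-2 aff ·: kk
K/II-1 ? I-1×I-2: Kk|kk
K/II-2 un ·: Kk
K/II-3 ? I-1×I-2: Kk|kk
K/II-4 un I-1×I-2: Kk
K/III-1 aff II-2×II-1: kk
K/III-2 un II-2×II-1: KK|Kk
⇒ K over [I-1,I-2,II-1,II-2,II-3,II-4,III-1,III-2]: 8 consistent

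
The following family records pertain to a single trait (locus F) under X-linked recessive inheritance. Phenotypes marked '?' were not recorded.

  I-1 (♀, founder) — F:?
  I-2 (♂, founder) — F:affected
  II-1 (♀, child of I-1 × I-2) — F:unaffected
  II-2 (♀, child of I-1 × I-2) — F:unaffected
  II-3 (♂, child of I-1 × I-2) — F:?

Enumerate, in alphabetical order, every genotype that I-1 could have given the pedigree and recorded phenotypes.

I-1 ∈ {X^FX^F, X^FX^f}

F/I-1 ? ·: X^FX^F|X^FX^f
F/I-2 aff ·: X^fY
F/II-1 un I-1×I-2: X^FX^f
F/II-2 un I-1×I-2: X^FX^f
F/II-3 ? I-1×I-2: X^FY|X^fY
⇒ F over [I-1,I-2,II-1,II-2,II-3]: 3 consistent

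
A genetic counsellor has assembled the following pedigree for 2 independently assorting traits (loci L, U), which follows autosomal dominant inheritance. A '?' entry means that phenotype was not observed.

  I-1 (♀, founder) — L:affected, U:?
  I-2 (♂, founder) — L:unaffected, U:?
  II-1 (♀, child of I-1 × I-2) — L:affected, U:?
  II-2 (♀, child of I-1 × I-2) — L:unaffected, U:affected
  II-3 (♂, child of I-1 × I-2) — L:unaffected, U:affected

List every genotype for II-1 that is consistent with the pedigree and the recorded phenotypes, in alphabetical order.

II-1 ∈ {Ll UU, Ll Uu, Ll uu}

L/I-1 aff ·: Ll
L/I-2 un ·: ll
L/II-1 aff I-1×I-2: Ll
L/II-2 un I-1×I-2: ll
L/II-3 un I-1×I-2: ll
⇒ L over [I-1,I-2,II-1,II-2,II-3]: 1 consistent
U/I-1 ? ·: uu|Uu|UU
U/I-2 ? ·: uu|Uu|UU
U/II-1 ? I-1×I-2: uu|Uu|UU
U/II-2 aff I-1×I-2: Uu|UU
U/II-3 aff I-1×I-2: Uu|UU
⇒ U over [I-1,I-2,II-1,II-2,II-3]: 35 consistent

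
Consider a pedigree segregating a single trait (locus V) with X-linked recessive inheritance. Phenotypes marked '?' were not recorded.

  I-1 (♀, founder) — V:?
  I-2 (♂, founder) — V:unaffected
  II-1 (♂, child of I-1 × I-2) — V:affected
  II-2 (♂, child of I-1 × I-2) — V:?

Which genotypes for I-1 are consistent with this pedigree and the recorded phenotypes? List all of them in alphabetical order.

V/I-1 ? ·: X^VX^v|X^vX^v
V/I-2 un ·: X^VY
V/II-1 aff I-1×I-2: X^vY
V/II-2 ? I-1×I-2: X^VY|X^vY
⇒ V over [I-1,I-2,II-1,II-2]: 3 consistent

I-1 ∈ {X^VX^v, X^vX^v}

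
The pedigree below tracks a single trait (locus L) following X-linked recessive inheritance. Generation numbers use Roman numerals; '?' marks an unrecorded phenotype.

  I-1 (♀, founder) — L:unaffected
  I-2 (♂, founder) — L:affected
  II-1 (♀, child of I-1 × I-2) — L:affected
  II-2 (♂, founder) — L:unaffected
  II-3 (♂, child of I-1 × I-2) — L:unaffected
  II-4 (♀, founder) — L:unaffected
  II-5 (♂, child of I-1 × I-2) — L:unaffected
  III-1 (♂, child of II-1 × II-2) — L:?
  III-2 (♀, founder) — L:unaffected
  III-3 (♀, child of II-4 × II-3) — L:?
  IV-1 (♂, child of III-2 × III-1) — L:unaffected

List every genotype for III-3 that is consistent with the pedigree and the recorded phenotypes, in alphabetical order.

III-3 ∈ {X^LX^L, X^LX^l}

L/I-1 un ·: X^LX^l
L/I-2 aff ·: X^lY
L/II-1 aff I-1×I-2: X^lX^l
L/II-2 un ·: X^LY
L/II-3 un I-1×I-2: X^LY
L/II-4 un ·: X^LX^L|X^LX^l
L/II-5 un I-1×I-2: X^LY
L/III-1 ? II-1×II-2: X^lY
L/III-2 un ·: X^LX^L|X^LX^l
L/III-3 ? II-4×II-3: X^LX^L|X^LX^l
L/IV-1 un III-2×III-1: X^LY
⇒ L over [I-1,I-2,II-1,II-2,II-3,II-4,II-5,III-1,III-2,III-3,IV-1]: 6 consistent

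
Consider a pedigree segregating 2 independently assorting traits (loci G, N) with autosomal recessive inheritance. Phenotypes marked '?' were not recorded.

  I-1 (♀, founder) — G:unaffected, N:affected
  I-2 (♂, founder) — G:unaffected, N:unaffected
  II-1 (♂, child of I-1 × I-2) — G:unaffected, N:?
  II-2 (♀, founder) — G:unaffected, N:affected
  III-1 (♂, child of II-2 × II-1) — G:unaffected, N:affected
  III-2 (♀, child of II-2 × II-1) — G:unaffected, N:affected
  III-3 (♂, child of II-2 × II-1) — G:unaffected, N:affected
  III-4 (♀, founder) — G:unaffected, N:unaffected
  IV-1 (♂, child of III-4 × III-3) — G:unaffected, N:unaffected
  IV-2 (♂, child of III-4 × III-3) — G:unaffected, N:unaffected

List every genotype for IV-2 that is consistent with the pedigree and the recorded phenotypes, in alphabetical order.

IV-2 ∈ {GG Nn, Gg Nn}

G/I-1 un ·: GG|Gg
G/I-2 un ·: GG|Gg
G/II-1 un I-1×I-2: GG|Gg
G/II-2 un ·: GG|Gg
G/III-1 un II-2×II-1: GG|Gg
G/III-2 un II-2×II-1: GG|Gg
G/III-3 un II-2×II-1: GG|Gg
G/III-4 un ·: GG|Gg
G/IV-1 un III-4×III-3: GG|Gg
G/IV-2 un III-4×III-3: GG|Gg
⇒ G over [I-1,I-2,II-1,II-2,III-1,III-2,III-3,III-4,IV-1,IV-2]: 540 consistent
N/I-1 aff ·: nn
N/I-2 un ·: NN|Nn
N/II-1 ? I-1×I-2: Nn|nn
N/II-2 aff ·: nn
N/III-1 aff II-2×II-1: nn
N/III-2 aff II-2×II-1: nn
N/III-3 aff II-2×II-1: nn
N/III-4 un ·: NN|Nn
N/IV-1 un III-4×III-3: Nn
N/IV-2 un III-4×III-3: Nn
⇒ N over [I-1,I-2,II-1,II-2,III-1,III-2,III-3,III-4,IV-1,IV-2]: 6 consistent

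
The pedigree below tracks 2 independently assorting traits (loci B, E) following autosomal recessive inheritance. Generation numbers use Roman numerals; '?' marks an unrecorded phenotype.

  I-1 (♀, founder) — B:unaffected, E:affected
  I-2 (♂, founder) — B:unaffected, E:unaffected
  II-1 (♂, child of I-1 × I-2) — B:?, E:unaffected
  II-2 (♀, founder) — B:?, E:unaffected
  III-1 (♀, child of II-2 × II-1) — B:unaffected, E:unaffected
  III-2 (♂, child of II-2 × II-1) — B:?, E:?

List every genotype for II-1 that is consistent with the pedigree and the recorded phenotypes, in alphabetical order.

II-1 ∈ {BB Ee, Bb Ee, bb Ee}

B/I-1 un ·: BB|Bb
B/I-2 un ·: BB|Bb
B/II-1 ? I-1×I-2: BB|Bb|bb
B/II-2 ? ·: BB|Bb|bb
B/III-1 un II-2×II-1: BB|Bb
B/III-2 ? II-2×II-1: BB|Bb|bb
⇒ B over [I-1,I-2,II-1,II-2,III-1,III-2]: 63 consistent
E/I-1 aff ·: ee
E/I-2 un ·: EE|Ee
E/II-1 un I-1×I-2: Ee
E/II-2 un ·: EE|Ee
E/III-1 un II-2×II-1: EE|Ee
E/III-2 ? II-2×II-1: EE|Ee|ee
⇒ E over [I-1,I-2,II-1,II-2,III-1,III-2]: 20 consistent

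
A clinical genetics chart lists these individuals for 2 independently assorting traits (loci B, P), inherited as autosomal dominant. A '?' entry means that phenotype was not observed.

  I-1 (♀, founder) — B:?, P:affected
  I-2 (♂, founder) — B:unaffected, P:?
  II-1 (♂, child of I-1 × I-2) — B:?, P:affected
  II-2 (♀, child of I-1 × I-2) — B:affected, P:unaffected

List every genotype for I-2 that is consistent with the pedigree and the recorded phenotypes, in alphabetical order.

B/I-1 ? ·: Bb|BB
B/I-2 un ·: bb
B/II-1 ? I-1×I-2: bb|Bb
B/II-2 aff I-1×I-2: Bb
⇒ B over [I-1,I-2,II-1,II-2]: 3 consistent
P/I-1 aff ·: Pp
P/I-2 ? ·: pp|Pp
P/II-1 aff I-1×I-2: Pp|PP
P/II-2 un I-1×I-2: pp
⇒ P over [I-1,I-2,II-1,II-2]: 3 consistent

I-2 ∈ {bb Pp, bb pp}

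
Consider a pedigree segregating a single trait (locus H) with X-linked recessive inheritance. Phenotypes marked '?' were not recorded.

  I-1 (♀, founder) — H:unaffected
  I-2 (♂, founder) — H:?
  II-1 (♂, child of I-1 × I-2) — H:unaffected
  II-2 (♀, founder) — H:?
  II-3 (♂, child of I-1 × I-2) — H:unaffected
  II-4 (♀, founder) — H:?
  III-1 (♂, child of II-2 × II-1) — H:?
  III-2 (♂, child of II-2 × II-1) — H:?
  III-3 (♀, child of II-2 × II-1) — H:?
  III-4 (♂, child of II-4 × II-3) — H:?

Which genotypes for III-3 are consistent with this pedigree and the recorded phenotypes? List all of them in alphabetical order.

H/I-1 un ·: X^HX^H|X^HX^h
H/I-2 ? ·: X^HY|X^hY
H/II-1 un I-1×I-2: X^HY
H/II-2 ? ·: X^HX^H|X^HX^h|X^hX^h
H/II-3 un I-1×I-2: X^HY
H/II-4 ? ·: X^HX^H|X^HX^h|X^hX^h
H/III-1 ? II-2×II-1: X^HY|X^hY
H/III-2 ? II-2×II-1: X^HY|X^hY
H/III-3 ? II-2×II-1: X^HX^H|X^HX^h
H/III-4 ? II-4×II-3: X^HY|X^hY
⇒ H over [I-1,I-2,II-1,II-2,II-3,II-4,III-1,III-2,III-3,III-4]: 160 consistent

III-3 ∈ {X^HX^H, X^HX^h}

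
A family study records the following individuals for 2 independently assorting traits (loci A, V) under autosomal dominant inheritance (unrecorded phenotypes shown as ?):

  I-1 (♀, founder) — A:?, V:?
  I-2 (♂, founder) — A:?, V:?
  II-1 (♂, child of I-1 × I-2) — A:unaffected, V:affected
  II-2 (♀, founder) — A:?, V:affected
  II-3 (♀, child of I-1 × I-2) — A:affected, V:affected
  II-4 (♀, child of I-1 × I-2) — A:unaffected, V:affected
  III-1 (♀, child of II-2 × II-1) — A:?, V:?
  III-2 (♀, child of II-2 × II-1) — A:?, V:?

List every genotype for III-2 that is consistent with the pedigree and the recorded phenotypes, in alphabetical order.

III-2 ∈ {Aa VV, Aa Vv, Aa vv, aa VV, aa Vv, aa vv}

A/I-1 ? ·: aa|Aa
A/I-2 ? ·: aa|Aa
A/II-1 un I-1×I-2: aa
A/II-2 ? ·: aa|Aa|AA
A/II-3 aff I-1×I-2: Aa|AA
A/II-4 un I-1×I-2: aa
A/III-1 ? II-2×II-1: aa|Aa
A/III-2 ? II-2×II-1: aa|Aa
⇒ A over [I-1,I-2,II-1,II-2,II-3,II-4,III-1,III-2]: 24 consistent
V/I-1 ? ·: vv|Vv|VV
V/I-2 ? ·: vv|Vv|VV
V/II-1 aff I-1×I-2: Vv|VV
V/II-2 aff ·: Vv|VV
V/II-3 aff I-1×I-2: Vv|VV
V/II-4 aff I-1×I-2: Vv|VV
V/III-1 ? II-2×II-1: vv|Vv|VV
V/III-2 ? II-2×II-1: vv|Vv|VV
⇒ V over [I-1,I-2,II-1,II-2,II-3,II-4,III-1,III-2]: 273 consistent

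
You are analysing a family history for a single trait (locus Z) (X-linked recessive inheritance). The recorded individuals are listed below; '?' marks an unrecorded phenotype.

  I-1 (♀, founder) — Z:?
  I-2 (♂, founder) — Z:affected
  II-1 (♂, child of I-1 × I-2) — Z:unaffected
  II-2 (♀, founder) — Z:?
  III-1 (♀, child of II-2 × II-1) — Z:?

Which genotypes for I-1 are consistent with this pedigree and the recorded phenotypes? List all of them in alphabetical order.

I-1 ∈ {X^ZX^Z, X^ZX^z}

Z/I-1 ? ·: X^ZX^Z|X^ZX^z
Z/I-2 aff ·: X^zY
Z/II-1 un I-1×I-2: X^ZY
Z/II-2 ? ·: X^ZX^Z|X^ZX^z|X^zX^z
Z/III-1 ? II-2×II-1: X^ZX^Z|X^ZX^z
⇒ Z over [I-1,I-2,II-1,II-2,III-1]: 8 consistent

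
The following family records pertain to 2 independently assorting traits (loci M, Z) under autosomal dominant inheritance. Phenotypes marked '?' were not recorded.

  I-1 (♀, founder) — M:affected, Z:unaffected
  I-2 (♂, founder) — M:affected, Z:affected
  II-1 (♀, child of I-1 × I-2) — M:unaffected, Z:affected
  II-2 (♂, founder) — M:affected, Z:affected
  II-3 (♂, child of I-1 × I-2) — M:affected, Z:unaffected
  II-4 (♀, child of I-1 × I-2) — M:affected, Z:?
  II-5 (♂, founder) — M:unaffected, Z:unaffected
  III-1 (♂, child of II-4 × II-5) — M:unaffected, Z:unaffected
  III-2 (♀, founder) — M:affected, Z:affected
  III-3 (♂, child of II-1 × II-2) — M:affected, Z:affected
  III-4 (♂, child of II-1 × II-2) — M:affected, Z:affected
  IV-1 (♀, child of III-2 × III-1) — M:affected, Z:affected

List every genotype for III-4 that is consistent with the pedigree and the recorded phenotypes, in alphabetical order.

III-4 ∈ {Mm ZZ, Mm Zz}

M/I-1 aff ·: Mm
M/I-2 aff ·: Mm
M/II-1 un I-1×I-2: mm
M/II-2 aff ·: Mm|MM
M/II-3 aff I-1×I-2: Mm|MM
M/II-4 aff I-1×I-2: Mm
M/II-5 un ·: mm
M/III-1 un II-4×II-5: mm
M/III-2 aff ·: Mm|MM
M/III-3 aff II-1×II-2: Mm
M/III-4 aff II-1×II-2: Mm
M/IV-1 aff III-2×III-1: Mm
⇒ M over [I-1,I-2,II-1,II-2,II-3,II-4,II-5,III-1,III-2,III-3,III-4,IV-1]: 8 consistent
Z/I-1 un ·: zz
Z/I-2 aff ·: Zz
Z/II-1 aff I-1×I-2: Zz
Z/II-2 aff ·: Zz|ZZ
Z/II-3 un I-1×I-2: zz
Z/II-4 ? I-1×I-2: zz|Zz
Z/II-5 un ·: zz
Z/III-1 un II-4×II-5: zz
Z/III-2 aff ·: Zz|ZZ
Z/III-3 aff II-1×II-2: Zz|ZZ
Z/III-4 aff II-1×II-2: Zz|ZZ
Z/IV-1 aff III-2×III-1: Zz
⇒ Z over [I-1,I-2,II-1,II-2,II-3,II-4,II-5,III-1,III-2,III-3,III-4,IV-1]: 32 consistent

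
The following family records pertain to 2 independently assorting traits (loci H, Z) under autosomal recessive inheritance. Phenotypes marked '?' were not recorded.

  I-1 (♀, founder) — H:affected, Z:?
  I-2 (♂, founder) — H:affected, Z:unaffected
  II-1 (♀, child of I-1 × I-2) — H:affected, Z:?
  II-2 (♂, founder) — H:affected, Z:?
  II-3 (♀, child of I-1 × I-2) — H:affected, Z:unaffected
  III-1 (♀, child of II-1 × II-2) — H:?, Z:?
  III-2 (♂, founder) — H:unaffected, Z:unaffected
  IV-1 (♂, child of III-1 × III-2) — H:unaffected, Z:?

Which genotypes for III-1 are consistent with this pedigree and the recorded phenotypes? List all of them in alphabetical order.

III-1 ∈ {hh ZZ, hh Zz, hh zz}

H/I-1 aff ·: hh
H/I-2 aff ·: hh
H/II-1 aff I-1×I-2: hh
H/II-2 aff ·: hh
H/II-3 aff I-1×I-2: hh
H/III-1 ? II-1×II-2: hh
H/III-2 un ·: HH|Hh
H/IV-1 un III-1×III-2: Hh
⇒ H over [I-1,I-2,II-1,II-2,II-3,III-1,III-2,IV-1]: 2 consistent
Z/I-1 ? ·: ZZ|Zz|zz
Z/I-2 un ·: ZZ|Zz
Z/II-1 ? I-1×I-2: ZZ|Zz|zz
Z/II-2 ? ·: ZZ|Zz|zz
Z/II-3 un I-1×I-2: ZZ|Zz
Z/III-1 ? II-1×II-2: ZZ|Zz|zz
Z/III-2 un ·: ZZ|Zz
Z/IV-1 ? III-1×III-2: ZZ|Zz|zz
⇒ Z over [I-1,I-2,II-1,II-2,II-3,III-1,III-2,IV-1]: 376 consistent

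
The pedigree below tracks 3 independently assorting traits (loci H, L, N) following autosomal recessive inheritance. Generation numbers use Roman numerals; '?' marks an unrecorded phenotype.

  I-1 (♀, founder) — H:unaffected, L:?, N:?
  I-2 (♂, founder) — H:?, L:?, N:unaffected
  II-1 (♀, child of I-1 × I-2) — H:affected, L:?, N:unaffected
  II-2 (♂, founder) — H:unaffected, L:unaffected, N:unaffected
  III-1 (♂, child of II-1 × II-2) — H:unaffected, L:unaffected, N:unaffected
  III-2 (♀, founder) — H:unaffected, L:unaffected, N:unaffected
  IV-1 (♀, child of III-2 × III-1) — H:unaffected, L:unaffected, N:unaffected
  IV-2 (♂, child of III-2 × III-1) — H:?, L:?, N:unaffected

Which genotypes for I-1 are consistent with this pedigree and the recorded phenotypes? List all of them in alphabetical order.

H/I-1 un ·: Hh
H/I-2 ? ·: Hh|hh
H/II-1 aff I-1×I-2: hh
H/II-2 un ·: HH|Hh
H/III-1 un II-1×II-2: Hh
H/III-2 un ·: HH|Hh
H/IV-1 un III-2×III-1: HH|Hh
H/IV-2 ? III-2×III-1: HH|Hh|hh
⇒ H over [I-1,I-2,II-1,II-2,III-1,III-2,IV-1,IV-2]: 40 consistent
L/I-1 ? ·: LL|Ll|ll
L/I-2 ? ·: LL|Ll|ll
L/II-1 ? I-1×I-2: LL|Ll|ll
L/II-2 un ·: LL|Ll
L/III-1 un II-1×II-2: LL|Ll
L/III-2 un ·: LL|Ll
L/IV-1 un III-2×III-1: LL|Ll
L/IV-2 ? III-2×III-1: LL|Ll|ll
⇒ L over [I-1,I-2,II-1,II-2,III-1,III-2,IV-1,IV-2]: 370 consistent
N/I-1 ? ·: NN|Nn|nn
N/I-2 un ·: NN|Nn
N/II-1 un I-1×I-2: NN|Nn
N/II-2 un ·: NN|Nn
N/III-1 un II-1×II-2: NN|Nn
N/III-2 un ·: NN|Nn
N/IV-1 un III-2×III-1: NN|Nn
N/IV-2 un III-2×III-1: NN|Nn
⇒ N over [I-1,I-2,II-1,II-2,III-1,III-2,IV-1,IV-2]: 202 consistent

I-1 ∈ {Hh LL NN, Hh LL Nn, Hh LL nn, Hh Ll NN, Hh Ll Nn, Hh Ll nn, Hh ll NN, Hh ll Nn, Hh ll nn}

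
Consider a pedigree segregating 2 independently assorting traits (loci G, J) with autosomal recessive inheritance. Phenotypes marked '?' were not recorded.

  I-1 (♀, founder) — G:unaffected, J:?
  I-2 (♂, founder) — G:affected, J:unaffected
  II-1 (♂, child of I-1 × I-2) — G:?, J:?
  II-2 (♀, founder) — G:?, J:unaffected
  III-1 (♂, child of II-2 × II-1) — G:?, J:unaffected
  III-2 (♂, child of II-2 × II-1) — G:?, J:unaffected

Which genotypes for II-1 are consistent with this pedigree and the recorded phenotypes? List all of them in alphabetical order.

G/I-1 un ·: GG|Gg
G/I-2 aff ·: gg
G/II-1 ? I-1×I-2: Gg|gg
G/II-2 ? ·: GG|Gg|gg
G/III-1 ? II-2×II-1: GG|Gg|gg
G/III-2 ? II-2×II-1: GG|Gg|gg
⇒ G over [I-1,I-2,II-1,II-2,III-1,III-2]: 40 consistent
J/I-1 ? ·: JJ|Jj|jj
J/I-2 un ·: JJ|Jj
J/II-1 ? I-1×I-2: JJ|Jj|jj
J/II-2 un ·: JJ|Jj
J/III-1 un II-2×II-1: JJ|Jj
J/III-2 un II-2×II-1: JJ|Jj
⇒ J over [I-1,I-2,II-1,II-2,III-1,III-2]: 64 consistent

II-1 ∈ {Gg JJ, Gg Jj, Gg jj, gg JJ, gg Jj, gg jj}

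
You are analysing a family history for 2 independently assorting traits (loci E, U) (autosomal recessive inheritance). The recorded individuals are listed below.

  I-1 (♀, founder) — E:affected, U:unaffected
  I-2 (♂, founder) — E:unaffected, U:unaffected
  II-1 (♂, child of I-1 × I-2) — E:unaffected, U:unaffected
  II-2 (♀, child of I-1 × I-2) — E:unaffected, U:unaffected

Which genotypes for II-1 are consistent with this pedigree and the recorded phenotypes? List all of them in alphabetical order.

E/I-1 aff ·: ee
E/I-2 un ·: EE|Ee
E/II-1 un I-1×I-2: Ee
E/II-2 un I-1×I-2: Ee
⇒ E over [I-1,I-2,II-1,II-2]: 2 consistent
U/I-1 un ·: UU|Uu
U/I-2 un ·: UU|Uu
U/II-1 un I-1×I-2: UU|Uu
U/II-2 un I-1×I-2: UU|Uu
⇒ U over [I-1,I-2,II-1,II-2]: 13 consistent

II-1 ∈ {Ee UU, Ee Uu}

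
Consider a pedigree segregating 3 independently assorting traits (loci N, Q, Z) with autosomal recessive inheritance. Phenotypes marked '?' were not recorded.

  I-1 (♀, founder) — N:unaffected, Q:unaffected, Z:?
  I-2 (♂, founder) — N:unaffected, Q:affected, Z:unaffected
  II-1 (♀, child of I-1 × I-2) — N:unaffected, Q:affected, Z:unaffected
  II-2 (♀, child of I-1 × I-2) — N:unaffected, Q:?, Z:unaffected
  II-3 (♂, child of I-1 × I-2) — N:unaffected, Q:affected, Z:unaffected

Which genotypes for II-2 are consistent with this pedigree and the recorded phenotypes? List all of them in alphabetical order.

II-2 ∈ {NN Qq ZZ, NN Qq Zz, NN qq ZZ, NN qq Zz, Nn Qq ZZ, Nn Qq Zz, Nn qq ZZ, Nn qq Zz}

N/I-1 un ·: NN|Nn
N/I-2 un ·: NN|Nn
N/II-1 un I-1×I-2: NN|Nn
N/II-2 un I-1×I-2: NN|Nn
N/II-3 un I-1×I-2: NN|Nn
⇒ N over [I-1,I-2,II-1,II-2,II-3]: 25 consistent
Q/I-1 un ·: Qq
Q/I-2 aff ·: qq
Q/II-1 aff I-1×I-2: qq
Q/II-2 ? I-1×I-2: Qq|qq
Q/II-3 aff I-1×I-2: qq
⇒ Q over [I-1,I-2,II-1,II-2,II-3]: 2 consistent
Z/I-1 ? ·: ZZ|Zz|zz
Z/I-2 un ·: ZZ|Zz
Z/II-1 un I-1×I-2: ZZ|Zz
Z/II-2 un I-1×I-2: ZZ|Zz
Z/II-3 un I-1×I-2: ZZ|Zz
⇒ Z over [I-1,I-2,II-1,II-2,II-3]: 27 consistent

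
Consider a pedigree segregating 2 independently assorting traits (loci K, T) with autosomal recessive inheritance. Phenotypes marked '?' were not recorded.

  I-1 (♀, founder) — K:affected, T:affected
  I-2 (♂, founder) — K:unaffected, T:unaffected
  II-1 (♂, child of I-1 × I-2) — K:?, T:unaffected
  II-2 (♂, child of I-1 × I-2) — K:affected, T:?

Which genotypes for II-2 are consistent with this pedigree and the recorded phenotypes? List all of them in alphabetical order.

K/I-1 aff ·: kk
K/I-2 un ·: Kk
K/II-1 ? I-1×I-2: Kk|kk
K/II-2 aff I-1×I-2: kk
⇒ K over [I-1,I-2,II-1,II-2]: 2 consistent
T/I-1 aff ·: tt
T/I-2 un ·: TT|Tt
T/II-1 un I-1×I-2: Tt
T/II-2 ? I-1×I-2: Tt|tt
⇒ T over [I-1,I-2,II-1,II-2]: 3 consistent

II-2 ∈ {kk Tt, kk tt}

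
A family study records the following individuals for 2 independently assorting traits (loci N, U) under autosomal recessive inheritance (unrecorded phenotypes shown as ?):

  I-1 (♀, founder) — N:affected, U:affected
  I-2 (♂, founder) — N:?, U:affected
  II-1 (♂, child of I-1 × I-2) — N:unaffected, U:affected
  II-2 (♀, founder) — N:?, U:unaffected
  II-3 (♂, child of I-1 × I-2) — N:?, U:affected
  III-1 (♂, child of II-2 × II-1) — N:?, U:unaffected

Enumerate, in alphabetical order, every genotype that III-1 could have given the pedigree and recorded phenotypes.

III-1 ∈ {NN Uu, Nn Uu, nn Uu}

N/I-1 aff ·: nn
N/I-2 ? ·: NN|Nn
N/II-1 un I-1×I-2: Nn
N/II-2 ? ·: NN|Nn|nn
N/II-3 ? I-1×I-2: Nn|nn
N/III-1 ? II-2×II-1: NN|Nn|nn
⇒ N over [I-1,I-2,II-1,II-2,II-3,III-1]: 21 consistent
U/I-1 aff ·: uu
U/I-2 aff ·: uu
U/II-1 aff I-1×I-2: uu
U/II-2 un ·: UU|Uu
U/II-3 aff I-1×I-2: uu
U/III-1 un II-2×II-1: Uu
⇒ U over [I-1,I-2,II-1,II-2,II-3,III-1]: 2 consistent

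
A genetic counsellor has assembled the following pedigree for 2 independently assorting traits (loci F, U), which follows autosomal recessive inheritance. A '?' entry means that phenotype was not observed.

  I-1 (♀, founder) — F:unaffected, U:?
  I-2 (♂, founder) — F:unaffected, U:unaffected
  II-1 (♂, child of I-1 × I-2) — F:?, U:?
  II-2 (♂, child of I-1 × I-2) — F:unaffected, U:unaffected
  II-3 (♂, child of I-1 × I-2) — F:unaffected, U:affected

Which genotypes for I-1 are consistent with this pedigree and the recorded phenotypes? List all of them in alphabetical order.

I-1 ∈ {FF Uu, FF uu, Ff Uu, Ff uu}

F/I-1 un ·: FF|Ff
F/I-2 un ·: FF|Ff
F/II-1 ? I-1×I-2: FF|Ff|ff
F/II-2 un I-1×I-2: FF|Ff
F/II-3 un I-1×I-2: FF|Ff
⇒ F over [I-1,I-2,II-1,II-2,II-3]: 29 consistent
U/I-1 ? ·: Uu|uu
U/I-2 un ·: Uu
U/II-1 ? I-1×I-2: UU|Uu|uu
U/II-2 un I-1×I-2: UU|Uu
U/II-3 aff I-1×I-2: uu
⇒ U over [I-1,I-2,II-1,II-2,II-3]: 8 consistent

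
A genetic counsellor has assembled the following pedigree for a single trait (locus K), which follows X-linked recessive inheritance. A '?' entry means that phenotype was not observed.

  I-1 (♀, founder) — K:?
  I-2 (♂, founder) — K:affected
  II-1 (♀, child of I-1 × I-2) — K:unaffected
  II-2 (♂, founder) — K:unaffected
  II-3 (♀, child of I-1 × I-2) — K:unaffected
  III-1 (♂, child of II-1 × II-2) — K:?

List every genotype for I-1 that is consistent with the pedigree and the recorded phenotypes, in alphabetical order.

K/I-1 ? ·: X^KX^K|X^KX^k
K/I-2 aff ·: X^kY
K/II-1 un I-1×I-2: X^KX^k
K/II-2 un ·: X^KY
K/II-3 un I-1×I-2: X^KX^k
K/III-1 ? II-1×II-2: X^KY|X^kY
⇒ K over [I-1,I-2,II-1,II-2,II-3,III-1]: 4 consistent

I-1 ∈ {X^KX^K, X^KX^k}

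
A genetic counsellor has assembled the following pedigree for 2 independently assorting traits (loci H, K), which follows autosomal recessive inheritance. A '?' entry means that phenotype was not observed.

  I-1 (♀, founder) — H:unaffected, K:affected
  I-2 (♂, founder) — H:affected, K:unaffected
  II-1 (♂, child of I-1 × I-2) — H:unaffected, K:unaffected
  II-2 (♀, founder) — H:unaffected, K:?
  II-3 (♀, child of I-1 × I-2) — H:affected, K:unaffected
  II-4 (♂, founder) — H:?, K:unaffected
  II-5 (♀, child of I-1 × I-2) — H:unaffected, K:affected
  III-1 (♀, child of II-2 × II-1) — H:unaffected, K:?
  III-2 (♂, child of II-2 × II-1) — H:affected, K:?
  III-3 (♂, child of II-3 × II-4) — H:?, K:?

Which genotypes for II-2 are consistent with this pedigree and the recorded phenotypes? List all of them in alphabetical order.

H/I-1 un ·: Hh
H/I-2 aff ·: hh
H/II-1 un I-1×I-2: Hh
H/II-2 un ·: Hh
H/II-3 aff I-1×I-2: hh
H/II-4 ? ·: HH|Hh|hh
H/II-5 un I-1×I-2: Hh
H/III-1 un II-2×II-1: HH|Hh
H/III-2 aff II-2×II-1: hh
H/III-3 ? II-3×II-4: Hh|hh
⇒ H over [I-1,I-2,II-1,II-2,II-3,II-4,II-5,III-1,III-2,III-3]: 8 consistent
K/I-1 aff ·: kk
K/I-2 un ·: Kk
K/II-1 un I-1×I-2: Kk
K/II-2 ? ·: KK|Kk|kk
K/II-3 un I-1×I-2: Kk
K/II-4 un ·: KK|Kk
K/II-5 aff I-1×I-2: kk
K/III-1 ? II-2×II-1: KK|Kk|kk
K/III-2 ? II-2×II-1: KK|Kk|kk
K/III-3 ? II-3×II-4: KK|Kk|kk
⇒ K over [I-1,I-2,II-1,II-2,II-3,II-4,II-5,III-1,III-2,III-3]: 85 consistent

II-2 ∈ {Hh KK, Hh Kk, Hh kk}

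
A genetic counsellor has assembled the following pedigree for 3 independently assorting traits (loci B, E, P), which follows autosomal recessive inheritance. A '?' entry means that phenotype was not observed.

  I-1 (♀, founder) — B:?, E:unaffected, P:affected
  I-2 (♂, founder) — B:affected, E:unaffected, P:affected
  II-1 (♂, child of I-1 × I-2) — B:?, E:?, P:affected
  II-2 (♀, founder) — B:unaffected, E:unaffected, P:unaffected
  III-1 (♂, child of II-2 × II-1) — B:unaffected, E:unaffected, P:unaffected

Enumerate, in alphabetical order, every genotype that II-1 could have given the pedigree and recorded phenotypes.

II-1 ∈ {Bb EE pp, Bb Ee pp, Bb ee pp, bb EE pp, bb Ee pp, bb ee pp}

B/I-1 ? ·: BB|Bb|bb
B/I-2 aff ·: bb
B/II-1 ? I-1×I-2: Bb|bb
B/II-2 un ·: BB|Bb
B/III-1 un II-2×II-1: BB|Bb
⇒ B over [I-1,I-2,II-1,II-2,III-1]: 12 consistent
E/I-1 un ·: EE|Ee
E/I-2 un ·: EE|Ee
E/II-1 ? I-1×I-2: EE|Ee|ee
E/II-2 un ·: EE|Ee
E/III-1 un II-2×II-1: EE|Ee
⇒ E over [I-1,I-2,II-1,II-2,III-1]: 26 consistent
P/I-1 aff ·: pp
P/I-2 aff ·: pp
P/II-1 aff I-1×I-2: pp
P/II-2 un ·: PP|Pp
P/III-1 un II-2×II-1: Pp
⇒ P over [I-1,I-2,II-1,II-2,III-1]: 2 consistent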